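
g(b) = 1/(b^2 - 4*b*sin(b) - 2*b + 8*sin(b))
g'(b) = (4*b*cos(b) - 2*b + 4*sin(b) - 8*cos(b) + 2)/(b^2 - 4*b*sin(b) - 2*b + 8*sin(b))^2 = 2*(2*b*cos(b) - b + 2*sin(b) - 4*cos(b) + 1)/((b - 2)^2*(b - 4*sin(b))^2)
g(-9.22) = 0.01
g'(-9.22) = 0.01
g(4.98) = 0.04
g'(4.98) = -0.01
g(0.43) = 0.51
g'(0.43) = -0.77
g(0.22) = 0.86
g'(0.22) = -3.34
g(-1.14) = -0.13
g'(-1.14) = -0.07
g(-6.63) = 0.02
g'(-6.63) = -0.01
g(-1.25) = -0.12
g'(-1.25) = -0.05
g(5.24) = 0.04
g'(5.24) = -0.01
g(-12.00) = 0.01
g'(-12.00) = 0.00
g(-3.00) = 0.08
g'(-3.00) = 0.18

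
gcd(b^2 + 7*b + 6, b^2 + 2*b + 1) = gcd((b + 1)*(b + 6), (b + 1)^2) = b + 1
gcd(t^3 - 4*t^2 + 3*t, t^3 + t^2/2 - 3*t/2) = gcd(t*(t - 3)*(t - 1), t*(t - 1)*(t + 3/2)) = t^2 - t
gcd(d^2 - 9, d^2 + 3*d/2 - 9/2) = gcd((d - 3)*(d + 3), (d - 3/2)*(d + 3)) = d + 3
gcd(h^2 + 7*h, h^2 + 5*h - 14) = h + 7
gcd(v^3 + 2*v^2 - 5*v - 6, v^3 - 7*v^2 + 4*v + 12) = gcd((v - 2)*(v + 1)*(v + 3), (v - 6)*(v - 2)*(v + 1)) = v^2 - v - 2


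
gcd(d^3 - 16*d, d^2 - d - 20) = d + 4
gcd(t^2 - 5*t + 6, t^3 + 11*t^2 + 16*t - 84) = t - 2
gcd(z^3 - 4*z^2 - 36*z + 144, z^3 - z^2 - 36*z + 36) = z^2 - 36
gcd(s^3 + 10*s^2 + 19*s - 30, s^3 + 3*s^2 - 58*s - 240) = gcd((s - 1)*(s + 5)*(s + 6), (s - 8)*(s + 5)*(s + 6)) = s^2 + 11*s + 30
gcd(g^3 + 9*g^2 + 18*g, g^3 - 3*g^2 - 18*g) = g^2 + 3*g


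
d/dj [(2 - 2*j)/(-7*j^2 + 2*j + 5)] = -14/(49*j^2 + 70*j + 25)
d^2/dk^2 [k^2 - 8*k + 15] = 2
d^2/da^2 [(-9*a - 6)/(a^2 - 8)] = 6*(-4*a^2*(3*a + 2) + (9*a + 2)*(a^2 - 8))/(a^2 - 8)^3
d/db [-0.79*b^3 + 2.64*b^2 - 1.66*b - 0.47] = -2.37*b^2 + 5.28*b - 1.66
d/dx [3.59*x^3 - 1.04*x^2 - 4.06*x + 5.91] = 10.77*x^2 - 2.08*x - 4.06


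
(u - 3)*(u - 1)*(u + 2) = u^3 - 2*u^2 - 5*u + 6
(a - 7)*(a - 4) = a^2 - 11*a + 28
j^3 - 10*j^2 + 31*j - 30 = (j - 5)*(j - 3)*(j - 2)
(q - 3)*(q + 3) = q^2 - 9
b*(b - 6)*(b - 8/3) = b^3 - 26*b^2/3 + 16*b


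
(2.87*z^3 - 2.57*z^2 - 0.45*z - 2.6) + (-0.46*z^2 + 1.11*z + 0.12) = 2.87*z^3 - 3.03*z^2 + 0.66*z - 2.48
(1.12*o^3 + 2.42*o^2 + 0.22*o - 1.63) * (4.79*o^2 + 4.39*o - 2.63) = 5.3648*o^5 + 16.5086*o^4 + 8.732*o^3 - 13.2065*o^2 - 7.7343*o + 4.2869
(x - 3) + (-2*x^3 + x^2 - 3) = -2*x^3 + x^2 + x - 6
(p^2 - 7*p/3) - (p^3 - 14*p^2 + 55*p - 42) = -p^3 + 15*p^2 - 172*p/3 + 42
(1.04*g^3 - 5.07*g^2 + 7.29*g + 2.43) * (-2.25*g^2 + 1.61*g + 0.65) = -2.34*g^5 + 13.0819*g^4 - 23.8892*g^3 + 2.9739*g^2 + 8.6508*g + 1.5795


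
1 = 1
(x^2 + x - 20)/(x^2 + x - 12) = (x^2 + x - 20)/(x^2 + x - 12)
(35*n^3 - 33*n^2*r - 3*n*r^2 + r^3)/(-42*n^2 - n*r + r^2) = (-5*n^2 + 4*n*r + r^2)/(6*n + r)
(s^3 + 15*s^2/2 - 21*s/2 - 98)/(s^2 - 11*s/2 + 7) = (s^2 + 11*s + 28)/(s - 2)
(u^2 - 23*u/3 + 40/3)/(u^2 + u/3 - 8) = (u - 5)/(u + 3)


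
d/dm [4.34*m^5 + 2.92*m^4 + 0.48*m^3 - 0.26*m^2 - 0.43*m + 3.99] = 21.7*m^4 + 11.68*m^3 + 1.44*m^2 - 0.52*m - 0.43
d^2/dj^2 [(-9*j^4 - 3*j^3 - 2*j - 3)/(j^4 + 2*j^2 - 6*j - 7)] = 2*(-3*j^9 + 54*j^8 - 318*j^7 - 822*j^6 + 60*j^5 - 684*j^4 - 3286*j^3 - 3186*j^2 - 417*j - 66)/(j^12 + 6*j^10 - 18*j^9 - 9*j^8 - 72*j^7 + 32*j^6 + 180*j^5 + 279*j^4 + 288*j^3 - 462*j^2 - 882*j - 343)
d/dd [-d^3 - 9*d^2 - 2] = 3*d*(-d - 6)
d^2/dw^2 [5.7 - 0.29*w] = 0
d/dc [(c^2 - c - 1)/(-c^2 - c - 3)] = 2*(-c^2 - 4*c + 1)/(c^4 + 2*c^3 + 7*c^2 + 6*c + 9)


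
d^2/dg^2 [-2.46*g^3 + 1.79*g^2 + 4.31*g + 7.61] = 3.58 - 14.76*g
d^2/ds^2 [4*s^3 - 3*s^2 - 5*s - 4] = 24*s - 6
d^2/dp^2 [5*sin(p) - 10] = -5*sin(p)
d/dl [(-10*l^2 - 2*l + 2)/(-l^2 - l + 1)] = 8*l*(l - 2)/(l^4 + 2*l^3 - l^2 - 2*l + 1)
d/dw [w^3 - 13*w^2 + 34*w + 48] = 3*w^2 - 26*w + 34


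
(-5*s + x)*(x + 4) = -5*s*x - 20*s + x^2 + 4*x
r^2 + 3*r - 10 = (r - 2)*(r + 5)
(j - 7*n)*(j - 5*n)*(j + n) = j^3 - 11*j^2*n + 23*j*n^2 + 35*n^3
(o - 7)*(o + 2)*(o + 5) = o^3 - 39*o - 70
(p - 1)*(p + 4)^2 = p^3 + 7*p^2 + 8*p - 16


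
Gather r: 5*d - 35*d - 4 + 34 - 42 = -30*d - 12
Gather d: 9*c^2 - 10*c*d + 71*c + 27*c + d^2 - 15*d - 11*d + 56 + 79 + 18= 9*c^2 + 98*c + d^2 + d*(-10*c - 26) + 153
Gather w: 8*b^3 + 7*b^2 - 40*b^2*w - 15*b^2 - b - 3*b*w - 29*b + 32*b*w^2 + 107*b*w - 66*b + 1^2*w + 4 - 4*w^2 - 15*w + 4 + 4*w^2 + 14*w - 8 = 8*b^3 - 8*b^2 + 32*b*w^2 - 96*b + w*(-40*b^2 + 104*b)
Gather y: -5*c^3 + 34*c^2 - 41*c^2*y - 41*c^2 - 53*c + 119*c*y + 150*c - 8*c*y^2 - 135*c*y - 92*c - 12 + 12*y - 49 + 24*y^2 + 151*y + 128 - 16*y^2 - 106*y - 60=-5*c^3 - 7*c^2 + 5*c + y^2*(8 - 8*c) + y*(-41*c^2 - 16*c + 57) + 7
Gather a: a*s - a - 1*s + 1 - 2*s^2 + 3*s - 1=a*(s - 1) - 2*s^2 + 2*s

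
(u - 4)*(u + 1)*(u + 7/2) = u^3 + u^2/2 - 29*u/2 - 14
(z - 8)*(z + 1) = z^2 - 7*z - 8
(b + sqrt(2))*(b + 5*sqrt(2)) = b^2 + 6*sqrt(2)*b + 10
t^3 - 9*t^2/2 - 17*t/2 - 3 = (t - 6)*(t + 1/2)*(t + 1)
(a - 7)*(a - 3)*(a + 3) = a^3 - 7*a^2 - 9*a + 63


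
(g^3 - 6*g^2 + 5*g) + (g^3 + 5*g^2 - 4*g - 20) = 2*g^3 - g^2 + g - 20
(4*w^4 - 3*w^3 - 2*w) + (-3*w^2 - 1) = 4*w^4 - 3*w^3 - 3*w^2 - 2*w - 1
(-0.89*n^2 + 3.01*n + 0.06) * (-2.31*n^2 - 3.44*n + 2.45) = 2.0559*n^4 - 3.8915*n^3 - 12.6735*n^2 + 7.1681*n + 0.147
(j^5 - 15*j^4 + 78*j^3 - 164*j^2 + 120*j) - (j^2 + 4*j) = j^5 - 15*j^4 + 78*j^3 - 165*j^2 + 116*j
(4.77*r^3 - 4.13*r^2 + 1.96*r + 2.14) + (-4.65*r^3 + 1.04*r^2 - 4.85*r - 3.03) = 0.119999999999999*r^3 - 3.09*r^2 - 2.89*r - 0.89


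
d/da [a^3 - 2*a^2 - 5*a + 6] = 3*a^2 - 4*a - 5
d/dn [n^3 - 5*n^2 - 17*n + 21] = 3*n^2 - 10*n - 17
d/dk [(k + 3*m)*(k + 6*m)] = 2*k + 9*m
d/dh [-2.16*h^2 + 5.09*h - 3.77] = 5.09 - 4.32*h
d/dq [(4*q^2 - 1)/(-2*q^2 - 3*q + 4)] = (-12*q^2 + 28*q - 3)/(4*q^4 + 12*q^3 - 7*q^2 - 24*q + 16)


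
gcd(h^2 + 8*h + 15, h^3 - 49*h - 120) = h^2 + 8*h + 15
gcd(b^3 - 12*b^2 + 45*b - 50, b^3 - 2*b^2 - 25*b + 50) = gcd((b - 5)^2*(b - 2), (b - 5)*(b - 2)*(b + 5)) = b^2 - 7*b + 10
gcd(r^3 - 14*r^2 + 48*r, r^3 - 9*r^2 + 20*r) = r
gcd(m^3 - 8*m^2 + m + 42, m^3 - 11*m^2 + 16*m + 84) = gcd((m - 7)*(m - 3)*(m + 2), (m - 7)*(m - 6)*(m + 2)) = m^2 - 5*m - 14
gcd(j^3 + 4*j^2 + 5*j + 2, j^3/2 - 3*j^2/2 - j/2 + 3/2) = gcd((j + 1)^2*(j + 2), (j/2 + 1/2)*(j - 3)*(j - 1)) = j + 1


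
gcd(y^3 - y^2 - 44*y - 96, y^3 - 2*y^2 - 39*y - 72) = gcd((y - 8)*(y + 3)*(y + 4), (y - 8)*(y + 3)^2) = y^2 - 5*y - 24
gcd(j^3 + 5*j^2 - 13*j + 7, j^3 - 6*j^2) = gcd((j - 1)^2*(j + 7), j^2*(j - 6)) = 1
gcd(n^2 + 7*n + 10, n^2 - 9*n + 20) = 1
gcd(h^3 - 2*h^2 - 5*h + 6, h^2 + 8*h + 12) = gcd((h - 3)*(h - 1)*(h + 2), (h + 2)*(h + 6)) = h + 2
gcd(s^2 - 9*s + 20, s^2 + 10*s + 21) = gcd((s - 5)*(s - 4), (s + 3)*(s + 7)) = 1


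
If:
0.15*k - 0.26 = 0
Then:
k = 1.73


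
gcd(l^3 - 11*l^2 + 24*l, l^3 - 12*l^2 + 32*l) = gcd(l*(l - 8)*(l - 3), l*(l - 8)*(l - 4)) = l^2 - 8*l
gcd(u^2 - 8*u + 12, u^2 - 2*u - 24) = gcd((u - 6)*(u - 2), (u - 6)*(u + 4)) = u - 6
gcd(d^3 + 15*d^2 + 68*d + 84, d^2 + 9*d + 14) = d^2 + 9*d + 14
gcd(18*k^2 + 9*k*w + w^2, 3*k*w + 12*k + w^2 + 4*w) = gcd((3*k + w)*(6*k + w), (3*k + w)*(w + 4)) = 3*k + w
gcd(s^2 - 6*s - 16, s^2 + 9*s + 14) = s + 2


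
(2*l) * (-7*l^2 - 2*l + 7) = -14*l^3 - 4*l^2 + 14*l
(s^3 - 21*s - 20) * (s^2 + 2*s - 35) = s^5 + 2*s^4 - 56*s^3 - 62*s^2 + 695*s + 700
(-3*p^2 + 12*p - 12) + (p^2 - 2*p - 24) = -2*p^2 + 10*p - 36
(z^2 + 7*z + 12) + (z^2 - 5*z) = 2*z^2 + 2*z + 12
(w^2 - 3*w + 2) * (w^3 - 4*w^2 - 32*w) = w^5 - 7*w^4 - 18*w^3 + 88*w^2 - 64*w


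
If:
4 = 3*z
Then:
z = 4/3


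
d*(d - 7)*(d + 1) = d^3 - 6*d^2 - 7*d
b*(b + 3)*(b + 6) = b^3 + 9*b^2 + 18*b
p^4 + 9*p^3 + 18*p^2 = p^2*(p + 3)*(p + 6)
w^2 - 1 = (w - 1)*(w + 1)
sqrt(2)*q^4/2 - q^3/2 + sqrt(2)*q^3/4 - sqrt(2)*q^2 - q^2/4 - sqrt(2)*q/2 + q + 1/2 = (q + 1/2)*(q - sqrt(2))*(q - sqrt(2)/2)*(sqrt(2)*q/2 + 1)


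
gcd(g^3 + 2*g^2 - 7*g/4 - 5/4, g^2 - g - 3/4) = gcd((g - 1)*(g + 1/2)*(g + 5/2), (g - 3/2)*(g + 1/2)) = g + 1/2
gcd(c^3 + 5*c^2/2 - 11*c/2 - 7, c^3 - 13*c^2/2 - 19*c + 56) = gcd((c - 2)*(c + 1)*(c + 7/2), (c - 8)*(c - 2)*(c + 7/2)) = c^2 + 3*c/2 - 7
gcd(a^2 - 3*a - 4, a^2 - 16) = a - 4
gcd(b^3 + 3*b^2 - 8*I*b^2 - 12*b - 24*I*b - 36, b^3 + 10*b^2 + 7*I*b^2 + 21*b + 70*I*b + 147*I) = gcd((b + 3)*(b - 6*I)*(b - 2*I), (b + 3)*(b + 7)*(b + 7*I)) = b + 3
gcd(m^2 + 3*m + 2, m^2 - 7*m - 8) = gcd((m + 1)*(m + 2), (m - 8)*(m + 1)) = m + 1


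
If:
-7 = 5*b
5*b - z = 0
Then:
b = -7/5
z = -7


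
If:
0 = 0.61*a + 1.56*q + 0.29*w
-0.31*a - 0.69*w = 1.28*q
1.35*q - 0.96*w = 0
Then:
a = 0.00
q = 0.00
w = 0.00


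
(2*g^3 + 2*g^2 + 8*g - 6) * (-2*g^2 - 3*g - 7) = -4*g^5 - 10*g^4 - 36*g^3 - 26*g^2 - 38*g + 42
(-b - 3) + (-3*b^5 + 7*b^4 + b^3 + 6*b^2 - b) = -3*b^5 + 7*b^4 + b^3 + 6*b^2 - 2*b - 3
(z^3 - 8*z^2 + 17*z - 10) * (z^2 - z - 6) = z^5 - 9*z^4 + 19*z^3 + 21*z^2 - 92*z + 60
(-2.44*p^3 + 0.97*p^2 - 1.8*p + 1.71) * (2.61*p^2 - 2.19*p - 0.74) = -6.3684*p^5 + 7.8753*p^4 - 5.0167*p^3 + 7.6873*p^2 - 2.4129*p - 1.2654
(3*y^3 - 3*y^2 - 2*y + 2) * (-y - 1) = -3*y^4 + 5*y^2 - 2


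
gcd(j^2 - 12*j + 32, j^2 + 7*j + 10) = 1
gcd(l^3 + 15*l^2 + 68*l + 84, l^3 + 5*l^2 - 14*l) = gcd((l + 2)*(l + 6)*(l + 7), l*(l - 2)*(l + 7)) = l + 7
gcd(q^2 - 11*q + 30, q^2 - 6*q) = q - 6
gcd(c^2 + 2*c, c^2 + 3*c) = c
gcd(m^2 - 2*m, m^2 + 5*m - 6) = 1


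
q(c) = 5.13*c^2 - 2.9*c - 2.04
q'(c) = 10.26*c - 2.9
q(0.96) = -0.10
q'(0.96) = 6.95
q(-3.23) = 60.85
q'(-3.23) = -36.04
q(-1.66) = 16.91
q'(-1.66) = -19.93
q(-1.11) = 7.50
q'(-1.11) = -14.29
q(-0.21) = -1.20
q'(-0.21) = -5.05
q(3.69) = 57.11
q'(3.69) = 34.96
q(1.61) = 6.59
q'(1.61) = 13.62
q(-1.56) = 14.97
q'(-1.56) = -18.91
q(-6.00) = 200.04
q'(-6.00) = -64.46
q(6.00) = 165.24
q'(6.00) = 58.66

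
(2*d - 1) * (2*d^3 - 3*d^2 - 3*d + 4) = 4*d^4 - 8*d^3 - 3*d^2 + 11*d - 4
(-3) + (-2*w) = -2*w - 3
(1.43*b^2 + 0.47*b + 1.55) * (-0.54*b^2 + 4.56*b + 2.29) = -0.7722*b^4 + 6.267*b^3 + 4.5809*b^2 + 8.1443*b + 3.5495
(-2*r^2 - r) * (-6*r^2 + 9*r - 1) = 12*r^4 - 12*r^3 - 7*r^2 + r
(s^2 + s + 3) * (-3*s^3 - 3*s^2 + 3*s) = -3*s^5 - 6*s^4 - 9*s^3 - 6*s^2 + 9*s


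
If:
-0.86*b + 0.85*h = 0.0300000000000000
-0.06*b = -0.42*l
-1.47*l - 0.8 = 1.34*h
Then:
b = -0.54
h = -0.51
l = -0.08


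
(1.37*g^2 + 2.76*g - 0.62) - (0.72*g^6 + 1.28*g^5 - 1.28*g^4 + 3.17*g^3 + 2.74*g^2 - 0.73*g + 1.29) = -0.72*g^6 - 1.28*g^5 + 1.28*g^4 - 3.17*g^3 - 1.37*g^2 + 3.49*g - 1.91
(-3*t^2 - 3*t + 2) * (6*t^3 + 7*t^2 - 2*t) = -18*t^5 - 39*t^4 - 3*t^3 + 20*t^2 - 4*t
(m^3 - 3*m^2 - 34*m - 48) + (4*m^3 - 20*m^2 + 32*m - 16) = 5*m^3 - 23*m^2 - 2*m - 64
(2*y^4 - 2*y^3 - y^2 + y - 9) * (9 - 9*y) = -18*y^5 + 36*y^4 - 9*y^3 - 18*y^2 + 90*y - 81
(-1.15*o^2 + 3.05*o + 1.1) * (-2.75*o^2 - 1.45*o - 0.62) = 3.1625*o^4 - 6.72*o^3 - 6.7345*o^2 - 3.486*o - 0.682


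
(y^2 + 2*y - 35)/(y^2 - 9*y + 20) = (y + 7)/(y - 4)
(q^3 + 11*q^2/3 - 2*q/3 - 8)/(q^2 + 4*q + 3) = (3*q^2 + 2*q - 8)/(3*(q + 1))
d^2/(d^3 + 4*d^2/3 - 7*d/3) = 3*d/(3*d^2 + 4*d - 7)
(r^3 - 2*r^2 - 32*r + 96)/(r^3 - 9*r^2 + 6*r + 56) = (r^2 + 2*r - 24)/(r^2 - 5*r - 14)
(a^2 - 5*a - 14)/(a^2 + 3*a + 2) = (a - 7)/(a + 1)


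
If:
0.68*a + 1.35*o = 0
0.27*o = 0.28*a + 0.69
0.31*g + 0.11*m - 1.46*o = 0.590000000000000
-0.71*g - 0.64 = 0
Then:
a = -1.66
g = -0.90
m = 18.99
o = 0.84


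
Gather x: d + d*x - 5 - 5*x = d + x*(d - 5) - 5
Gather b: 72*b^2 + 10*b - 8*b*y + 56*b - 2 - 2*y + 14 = 72*b^2 + b*(66 - 8*y) - 2*y + 12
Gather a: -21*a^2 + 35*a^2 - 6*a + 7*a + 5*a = 14*a^2 + 6*a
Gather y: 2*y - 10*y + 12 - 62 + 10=-8*y - 40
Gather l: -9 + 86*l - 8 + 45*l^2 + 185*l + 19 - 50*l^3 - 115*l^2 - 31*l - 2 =-50*l^3 - 70*l^2 + 240*l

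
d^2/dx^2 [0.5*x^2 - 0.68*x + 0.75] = 1.00000000000000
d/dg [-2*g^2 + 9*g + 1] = 9 - 4*g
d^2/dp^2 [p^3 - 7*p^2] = 6*p - 14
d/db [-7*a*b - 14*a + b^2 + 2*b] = -7*a + 2*b + 2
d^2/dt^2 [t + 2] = 0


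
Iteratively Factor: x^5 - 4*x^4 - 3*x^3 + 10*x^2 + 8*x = (x - 4)*(x^4 - 3*x^2 - 2*x) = (x - 4)*(x + 1)*(x^3 - x^2 - 2*x) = (x - 4)*(x + 1)^2*(x^2 - 2*x) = (x - 4)*(x - 2)*(x + 1)^2*(x)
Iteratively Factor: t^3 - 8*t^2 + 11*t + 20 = (t - 5)*(t^2 - 3*t - 4) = (t - 5)*(t - 4)*(t + 1)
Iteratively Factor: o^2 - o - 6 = (o + 2)*(o - 3)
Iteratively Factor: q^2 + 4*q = (q)*(q + 4)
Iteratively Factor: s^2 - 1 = (s + 1)*(s - 1)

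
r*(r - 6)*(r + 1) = r^3 - 5*r^2 - 6*r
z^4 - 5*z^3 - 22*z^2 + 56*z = z*(z - 7)*(z - 2)*(z + 4)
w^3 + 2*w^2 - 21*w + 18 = (w - 3)*(w - 1)*(w + 6)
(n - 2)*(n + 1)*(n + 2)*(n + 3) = n^4 + 4*n^3 - n^2 - 16*n - 12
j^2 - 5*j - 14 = (j - 7)*(j + 2)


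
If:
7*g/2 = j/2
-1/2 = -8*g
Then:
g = 1/16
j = 7/16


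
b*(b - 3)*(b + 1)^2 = b^4 - b^3 - 5*b^2 - 3*b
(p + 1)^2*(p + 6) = p^3 + 8*p^2 + 13*p + 6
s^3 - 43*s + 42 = (s - 6)*(s - 1)*(s + 7)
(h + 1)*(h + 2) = h^2 + 3*h + 2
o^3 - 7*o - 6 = (o - 3)*(o + 1)*(o + 2)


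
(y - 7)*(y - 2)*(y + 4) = y^3 - 5*y^2 - 22*y + 56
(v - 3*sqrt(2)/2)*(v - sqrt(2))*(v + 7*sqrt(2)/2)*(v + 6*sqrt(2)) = v^4 + 7*sqrt(2)*v^3 - 5*v^2/2 - 153*sqrt(2)*v/2 + 126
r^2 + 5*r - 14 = (r - 2)*(r + 7)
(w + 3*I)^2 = w^2 + 6*I*w - 9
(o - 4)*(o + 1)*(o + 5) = o^3 + 2*o^2 - 19*o - 20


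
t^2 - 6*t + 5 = (t - 5)*(t - 1)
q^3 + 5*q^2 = q^2*(q + 5)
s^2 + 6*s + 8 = (s + 2)*(s + 4)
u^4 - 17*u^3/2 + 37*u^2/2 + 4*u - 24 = (u - 4)^2*(u - 3/2)*(u + 1)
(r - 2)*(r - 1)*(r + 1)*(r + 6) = r^4 + 4*r^3 - 13*r^2 - 4*r + 12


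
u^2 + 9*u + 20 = (u + 4)*(u + 5)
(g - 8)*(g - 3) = g^2 - 11*g + 24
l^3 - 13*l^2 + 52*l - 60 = (l - 6)*(l - 5)*(l - 2)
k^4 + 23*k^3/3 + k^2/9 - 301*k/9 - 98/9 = (k - 2)*(k + 1/3)*(k + 7/3)*(k + 7)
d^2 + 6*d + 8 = (d + 2)*(d + 4)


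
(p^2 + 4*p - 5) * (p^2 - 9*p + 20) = p^4 - 5*p^3 - 21*p^2 + 125*p - 100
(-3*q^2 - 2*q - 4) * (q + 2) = -3*q^3 - 8*q^2 - 8*q - 8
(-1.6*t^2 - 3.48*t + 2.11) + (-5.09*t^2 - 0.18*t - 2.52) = -6.69*t^2 - 3.66*t - 0.41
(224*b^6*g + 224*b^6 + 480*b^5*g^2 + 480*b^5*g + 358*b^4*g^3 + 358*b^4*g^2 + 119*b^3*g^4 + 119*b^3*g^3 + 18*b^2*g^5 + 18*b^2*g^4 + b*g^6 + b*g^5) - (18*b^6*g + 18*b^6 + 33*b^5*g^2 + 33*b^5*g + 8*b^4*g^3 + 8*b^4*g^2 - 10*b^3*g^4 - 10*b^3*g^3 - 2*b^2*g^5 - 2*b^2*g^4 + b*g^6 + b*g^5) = 206*b^6*g + 206*b^6 + 447*b^5*g^2 + 447*b^5*g + 350*b^4*g^3 + 350*b^4*g^2 + 129*b^3*g^4 + 129*b^3*g^3 + 20*b^2*g^5 + 20*b^2*g^4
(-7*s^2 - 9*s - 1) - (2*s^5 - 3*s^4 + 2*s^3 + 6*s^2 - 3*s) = -2*s^5 + 3*s^4 - 2*s^3 - 13*s^2 - 6*s - 1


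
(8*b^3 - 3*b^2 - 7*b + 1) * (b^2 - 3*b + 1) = 8*b^5 - 27*b^4 + 10*b^3 + 19*b^2 - 10*b + 1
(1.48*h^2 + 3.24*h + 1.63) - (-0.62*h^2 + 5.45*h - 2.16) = 2.1*h^2 - 2.21*h + 3.79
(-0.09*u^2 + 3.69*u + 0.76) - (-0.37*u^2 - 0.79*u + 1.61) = 0.28*u^2 + 4.48*u - 0.85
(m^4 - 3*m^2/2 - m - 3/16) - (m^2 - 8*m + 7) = m^4 - 5*m^2/2 + 7*m - 115/16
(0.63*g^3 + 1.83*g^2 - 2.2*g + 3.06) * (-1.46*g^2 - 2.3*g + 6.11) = -0.9198*g^5 - 4.1208*g^4 + 2.8523*g^3 + 11.7737*g^2 - 20.48*g + 18.6966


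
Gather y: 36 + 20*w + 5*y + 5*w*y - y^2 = 20*w - y^2 + y*(5*w + 5) + 36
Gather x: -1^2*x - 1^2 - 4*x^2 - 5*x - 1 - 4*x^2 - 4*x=-8*x^2 - 10*x - 2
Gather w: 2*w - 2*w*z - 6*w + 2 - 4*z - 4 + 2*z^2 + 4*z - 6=w*(-2*z - 4) + 2*z^2 - 8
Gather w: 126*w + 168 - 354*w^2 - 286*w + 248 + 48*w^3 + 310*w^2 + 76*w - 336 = 48*w^3 - 44*w^2 - 84*w + 80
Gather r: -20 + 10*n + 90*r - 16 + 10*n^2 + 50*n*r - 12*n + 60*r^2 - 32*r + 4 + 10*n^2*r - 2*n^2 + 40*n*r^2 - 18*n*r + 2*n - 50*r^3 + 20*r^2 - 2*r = 8*n^2 - 50*r^3 + r^2*(40*n + 80) + r*(10*n^2 + 32*n + 56) - 32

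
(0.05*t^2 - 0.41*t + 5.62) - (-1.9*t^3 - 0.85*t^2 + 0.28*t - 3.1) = 1.9*t^3 + 0.9*t^2 - 0.69*t + 8.72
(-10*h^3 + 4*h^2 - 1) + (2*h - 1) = -10*h^3 + 4*h^2 + 2*h - 2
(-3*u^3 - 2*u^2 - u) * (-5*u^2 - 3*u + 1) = 15*u^5 + 19*u^4 + 8*u^3 + u^2 - u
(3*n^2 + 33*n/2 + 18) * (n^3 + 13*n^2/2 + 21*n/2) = 3*n^5 + 36*n^4 + 627*n^3/4 + 1161*n^2/4 + 189*n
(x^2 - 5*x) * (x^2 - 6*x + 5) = x^4 - 11*x^3 + 35*x^2 - 25*x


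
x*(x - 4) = x^2 - 4*x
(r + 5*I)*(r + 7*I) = r^2 + 12*I*r - 35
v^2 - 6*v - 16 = (v - 8)*(v + 2)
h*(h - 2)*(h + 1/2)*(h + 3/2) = h^4 - 13*h^2/4 - 3*h/2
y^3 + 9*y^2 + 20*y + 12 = (y + 1)*(y + 2)*(y + 6)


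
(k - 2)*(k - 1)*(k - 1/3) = k^3 - 10*k^2/3 + 3*k - 2/3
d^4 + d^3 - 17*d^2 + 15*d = d*(d - 3)*(d - 1)*(d + 5)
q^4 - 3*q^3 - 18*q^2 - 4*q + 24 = (q - 6)*(q - 1)*(q + 2)^2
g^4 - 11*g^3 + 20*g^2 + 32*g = g*(g - 8)*(g - 4)*(g + 1)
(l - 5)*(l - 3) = l^2 - 8*l + 15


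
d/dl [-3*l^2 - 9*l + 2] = -6*l - 9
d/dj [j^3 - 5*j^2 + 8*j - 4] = 3*j^2 - 10*j + 8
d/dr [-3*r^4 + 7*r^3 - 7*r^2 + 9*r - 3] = -12*r^3 + 21*r^2 - 14*r + 9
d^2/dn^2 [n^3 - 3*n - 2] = 6*n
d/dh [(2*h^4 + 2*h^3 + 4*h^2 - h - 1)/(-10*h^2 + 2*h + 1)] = (-40*h^5 - 8*h^4 + 16*h^3 + 4*h^2 - 12*h + 1)/(100*h^4 - 40*h^3 - 16*h^2 + 4*h + 1)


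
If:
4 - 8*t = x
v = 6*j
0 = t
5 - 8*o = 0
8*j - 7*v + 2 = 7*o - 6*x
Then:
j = 173/272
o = 5/8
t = 0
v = 519/136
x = 4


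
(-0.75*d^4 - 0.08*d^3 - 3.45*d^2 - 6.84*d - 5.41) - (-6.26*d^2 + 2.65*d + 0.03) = -0.75*d^4 - 0.08*d^3 + 2.81*d^2 - 9.49*d - 5.44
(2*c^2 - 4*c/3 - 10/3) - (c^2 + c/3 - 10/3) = c^2 - 5*c/3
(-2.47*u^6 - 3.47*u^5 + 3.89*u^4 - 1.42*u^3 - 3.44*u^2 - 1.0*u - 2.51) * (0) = 0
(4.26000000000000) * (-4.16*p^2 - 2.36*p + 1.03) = -17.7216*p^2 - 10.0536*p + 4.3878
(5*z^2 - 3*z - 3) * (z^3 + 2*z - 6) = 5*z^5 - 3*z^4 + 7*z^3 - 36*z^2 + 12*z + 18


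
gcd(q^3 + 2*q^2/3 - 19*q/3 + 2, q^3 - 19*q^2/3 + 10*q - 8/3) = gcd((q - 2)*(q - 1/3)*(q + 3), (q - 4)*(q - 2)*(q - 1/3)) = q^2 - 7*q/3 + 2/3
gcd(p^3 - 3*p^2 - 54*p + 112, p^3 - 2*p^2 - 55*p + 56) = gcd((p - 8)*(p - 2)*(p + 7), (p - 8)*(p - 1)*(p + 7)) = p^2 - p - 56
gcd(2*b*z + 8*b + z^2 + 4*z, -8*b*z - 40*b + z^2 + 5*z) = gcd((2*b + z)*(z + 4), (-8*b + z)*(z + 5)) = 1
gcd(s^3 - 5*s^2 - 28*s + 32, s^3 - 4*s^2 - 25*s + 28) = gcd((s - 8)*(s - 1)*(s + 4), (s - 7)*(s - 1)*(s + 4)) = s^2 + 3*s - 4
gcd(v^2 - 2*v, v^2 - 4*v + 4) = v - 2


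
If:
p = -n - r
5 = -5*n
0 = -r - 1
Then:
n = -1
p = 2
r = -1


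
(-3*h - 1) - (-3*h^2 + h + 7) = 3*h^2 - 4*h - 8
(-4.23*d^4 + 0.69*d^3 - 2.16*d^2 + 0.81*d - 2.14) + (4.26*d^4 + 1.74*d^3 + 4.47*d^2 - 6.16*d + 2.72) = 0.0299999999999994*d^4 + 2.43*d^3 + 2.31*d^2 - 5.35*d + 0.58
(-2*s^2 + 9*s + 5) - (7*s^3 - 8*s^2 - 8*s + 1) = -7*s^3 + 6*s^2 + 17*s + 4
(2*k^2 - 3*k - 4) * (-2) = -4*k^2 + 6*k + 8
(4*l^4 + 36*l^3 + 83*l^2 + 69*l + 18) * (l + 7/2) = 4*l^5 + 50*l^4 + 209*l^3 + 719*l^2/2 + 519*l/2 + 63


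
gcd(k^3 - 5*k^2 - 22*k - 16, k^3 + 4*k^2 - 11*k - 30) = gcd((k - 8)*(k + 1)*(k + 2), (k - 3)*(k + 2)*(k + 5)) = k + 2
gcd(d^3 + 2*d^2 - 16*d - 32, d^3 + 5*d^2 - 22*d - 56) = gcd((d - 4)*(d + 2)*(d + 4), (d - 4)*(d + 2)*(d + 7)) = d^2 - 2*d - 8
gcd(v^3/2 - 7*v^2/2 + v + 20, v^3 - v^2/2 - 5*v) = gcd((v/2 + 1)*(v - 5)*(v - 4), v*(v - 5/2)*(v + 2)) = v + 2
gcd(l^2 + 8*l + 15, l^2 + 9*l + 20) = l + 5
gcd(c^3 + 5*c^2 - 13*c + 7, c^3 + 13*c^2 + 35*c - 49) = c^2 + 6*c - 7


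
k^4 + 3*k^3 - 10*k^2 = k^2*(k - 2)*(k + 5)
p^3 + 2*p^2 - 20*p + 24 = (p - 2)^2*(p + 6)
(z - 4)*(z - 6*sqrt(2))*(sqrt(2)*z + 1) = sqrt(2)*z^3 - 11*z^2 - 4*sqrt(2)*z^2 - 6*sqrt(2)*z + 44*z + 24*sqrt(2)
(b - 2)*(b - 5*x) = b^2 - 5*b*x - 2*b + 10*x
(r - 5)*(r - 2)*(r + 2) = r^3 - 5*r^2 - 4*r + 20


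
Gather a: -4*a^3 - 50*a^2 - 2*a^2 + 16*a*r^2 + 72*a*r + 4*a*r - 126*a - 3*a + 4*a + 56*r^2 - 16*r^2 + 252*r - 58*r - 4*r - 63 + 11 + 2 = -4*a^3 - 52*a^2 + a*(16*r^2 + 76*r - 125) + 40*r^2 + 190*r - 50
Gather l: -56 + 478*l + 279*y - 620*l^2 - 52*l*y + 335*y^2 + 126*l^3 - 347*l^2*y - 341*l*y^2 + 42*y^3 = 126*l^3 + l^2*(-347*y - 620) + l*(-341*y^2 - 52*y + 478) + 42*y^3 + 335*y^2 + 279*y - 56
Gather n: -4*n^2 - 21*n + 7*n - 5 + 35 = -4*n^2 - 14*n + 30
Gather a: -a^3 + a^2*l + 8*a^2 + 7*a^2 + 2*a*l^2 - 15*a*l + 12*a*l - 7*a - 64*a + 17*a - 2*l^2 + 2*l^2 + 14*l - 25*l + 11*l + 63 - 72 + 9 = -a^3 + a^2*(l + 15) + a*(2*l^2 - 3*l - 54)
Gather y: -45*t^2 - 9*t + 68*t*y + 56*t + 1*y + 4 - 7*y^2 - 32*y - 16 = -45*t^2 + 47*t - 7*y^2 + y*(68*t - 31) - 12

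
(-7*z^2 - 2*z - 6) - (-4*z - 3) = -7*z^2 + 2*z - 3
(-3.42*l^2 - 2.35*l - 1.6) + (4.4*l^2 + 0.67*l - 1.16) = 0.98*l^2 - 1.68*l - 2.76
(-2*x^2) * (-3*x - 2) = 6*x^3 + 4*x^2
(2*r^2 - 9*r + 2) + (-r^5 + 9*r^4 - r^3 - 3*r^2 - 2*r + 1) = -r^5 + 9*r^4 - r^3 - r^2 - 11*r + 3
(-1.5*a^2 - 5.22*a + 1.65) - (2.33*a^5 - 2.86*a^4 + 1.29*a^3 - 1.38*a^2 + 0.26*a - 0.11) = -2.33*a^5 + 2.86*a^4 - 1.29*a^3 - 0.12*a^2 - 5.48*a + 1.76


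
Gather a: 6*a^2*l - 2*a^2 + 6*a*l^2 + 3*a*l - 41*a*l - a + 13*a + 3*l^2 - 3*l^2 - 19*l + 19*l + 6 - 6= a^2*(6*l - 2) + a*(6*l^2 - 38*l + 12)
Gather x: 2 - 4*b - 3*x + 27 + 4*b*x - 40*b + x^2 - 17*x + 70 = -44*b + x^2 + x*(4*b - 20) + 99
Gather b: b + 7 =b + 7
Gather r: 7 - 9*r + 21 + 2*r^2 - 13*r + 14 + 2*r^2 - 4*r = 4*r^2 - 26*r + 42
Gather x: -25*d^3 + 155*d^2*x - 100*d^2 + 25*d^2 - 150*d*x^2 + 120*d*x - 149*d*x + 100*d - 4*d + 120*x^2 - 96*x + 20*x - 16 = -25*d^3 - 75*d^2 + 96*d + x^2*(120 - 150*d) + x*(155*d^2 - 29*d - 76) - 16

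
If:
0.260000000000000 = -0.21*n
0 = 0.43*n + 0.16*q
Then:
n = -1.24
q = 3.33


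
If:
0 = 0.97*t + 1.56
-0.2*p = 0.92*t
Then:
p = 7.40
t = -1.61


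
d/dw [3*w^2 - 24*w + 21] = 6*w - 24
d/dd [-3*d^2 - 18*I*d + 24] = -6*d - 18*I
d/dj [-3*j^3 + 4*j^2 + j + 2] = -9*j^2 + 8*j + 1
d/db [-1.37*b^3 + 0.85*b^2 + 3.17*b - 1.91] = -4.11*b^2 + 1.7*b + 3.17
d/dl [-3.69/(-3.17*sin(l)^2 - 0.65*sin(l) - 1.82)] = -(23.3946*sin(l) + 2.3985)*cos(l)/(3.17*sin(l)^2 + 0.65*sin(l) + 1.82)^2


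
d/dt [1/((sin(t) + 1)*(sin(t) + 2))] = -(2*sin(t) + 3)*cos(t)/((sin(t) + 1)^2*(sin(t) + 2)^2)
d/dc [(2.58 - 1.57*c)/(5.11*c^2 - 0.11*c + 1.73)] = (8.0227*c^2 - 26.3676*c - 2.4323)/(26.1121*c^4 - 1.1242*c^3 + 17.6927*c^2 - 0.3806*c + 2.9929)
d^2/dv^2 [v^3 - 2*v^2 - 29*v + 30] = 6*v - 4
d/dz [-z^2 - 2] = -2*z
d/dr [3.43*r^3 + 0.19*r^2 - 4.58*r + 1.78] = 10.29*r^2 + 0.38*r - 4.58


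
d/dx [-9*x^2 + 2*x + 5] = 2 - 18*x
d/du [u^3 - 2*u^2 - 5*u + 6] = 3*u^2 - 4*u - 5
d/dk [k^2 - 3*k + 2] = 2*k - 3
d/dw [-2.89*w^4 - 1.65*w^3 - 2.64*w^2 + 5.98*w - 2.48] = -11.56*w^3 - 4.95*w^2 - 5.28*w + 5.98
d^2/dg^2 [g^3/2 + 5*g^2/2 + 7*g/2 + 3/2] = 3*g + 5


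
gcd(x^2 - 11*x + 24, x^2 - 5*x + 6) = x - 3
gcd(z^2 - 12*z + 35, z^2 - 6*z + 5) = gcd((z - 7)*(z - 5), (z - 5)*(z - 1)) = z - 5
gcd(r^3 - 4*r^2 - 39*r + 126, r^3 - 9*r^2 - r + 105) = r - 7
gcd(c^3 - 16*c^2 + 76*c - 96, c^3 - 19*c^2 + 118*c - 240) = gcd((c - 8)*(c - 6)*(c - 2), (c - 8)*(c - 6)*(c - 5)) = c^2 - 14*c + 48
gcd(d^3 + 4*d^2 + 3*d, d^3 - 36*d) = d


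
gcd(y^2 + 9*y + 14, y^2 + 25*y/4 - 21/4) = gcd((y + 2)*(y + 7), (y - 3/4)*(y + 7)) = y + 7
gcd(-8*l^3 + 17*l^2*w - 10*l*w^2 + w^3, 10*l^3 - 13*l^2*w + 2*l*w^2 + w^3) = -l + w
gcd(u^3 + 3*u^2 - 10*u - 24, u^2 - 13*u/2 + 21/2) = u - 3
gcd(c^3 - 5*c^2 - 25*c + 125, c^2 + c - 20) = c + 5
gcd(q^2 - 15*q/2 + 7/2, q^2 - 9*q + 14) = q - 7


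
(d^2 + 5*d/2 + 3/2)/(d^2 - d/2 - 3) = (d + 1)/(d - 2)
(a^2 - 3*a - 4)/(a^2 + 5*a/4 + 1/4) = 4*(a - 4)/(4*a + 1)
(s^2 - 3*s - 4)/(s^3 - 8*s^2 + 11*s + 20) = 1/(s - 5)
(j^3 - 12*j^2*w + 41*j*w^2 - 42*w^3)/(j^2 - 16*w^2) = (j^3 - 12*j^2*w + 41*j*w^2 - 42*w^3)/(j^2 - 16*w^2)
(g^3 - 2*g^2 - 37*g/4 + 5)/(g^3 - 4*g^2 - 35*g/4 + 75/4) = (2*g^2 - 9*g + 4)/(2*g^2 - 13*g + 15)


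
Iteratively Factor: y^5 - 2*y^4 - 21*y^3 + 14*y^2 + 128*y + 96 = (y + 1)*(y^4 - 3*y^3 - 18*y^2 + 32*y + 96) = (y + 1)*(y + 3)*(y^3 - 6*y^2 + 32) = (y + 1)*(y + 2)*(y + 3)*(y^2 - 8*y + 16) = (y - 4)*(y + 1)*(y + 2)*(y + 3)*(y - 4)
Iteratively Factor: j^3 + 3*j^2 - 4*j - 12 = (j + 3)*(j^2 - 4) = (j - 2)*(j + 3)*(j + 2)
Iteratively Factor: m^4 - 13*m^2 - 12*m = (m + 1)*(m^3 - m^2 - 12*m) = (m + 1)*(m + 3)*(m^2 - 4*m) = (m - 4)*(m + 1)*(m + 3)*(m)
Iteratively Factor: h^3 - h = (h - 1)*(h^2 + h) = (h - 1)*(h + 1)*(h)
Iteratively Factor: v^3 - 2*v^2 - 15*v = (v - 5)*(v^2 + 3*v) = v*(v - 5)*(v + 3)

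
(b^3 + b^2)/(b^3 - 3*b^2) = (b + 1)/(b - 3)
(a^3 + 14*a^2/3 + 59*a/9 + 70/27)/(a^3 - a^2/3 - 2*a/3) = (a^2 + 4*a + 35/9)/(a*(a - 1))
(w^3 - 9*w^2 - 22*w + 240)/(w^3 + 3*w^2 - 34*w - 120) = (w - 8)/(w + 4)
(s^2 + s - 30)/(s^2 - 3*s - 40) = (-s^2 - s + 30)/(-s^2 + 3*s + 40)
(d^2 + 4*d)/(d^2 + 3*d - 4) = d/(d - 1)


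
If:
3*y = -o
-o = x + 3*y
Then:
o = -3*y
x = 0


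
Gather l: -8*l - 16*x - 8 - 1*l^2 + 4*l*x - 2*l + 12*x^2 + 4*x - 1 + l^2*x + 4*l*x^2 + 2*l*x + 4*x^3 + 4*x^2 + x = l^2*(x - 1) + l*(4*x^2 + 6*x - 10) + 4*x^3 + 16*x^2 - 11*x - 9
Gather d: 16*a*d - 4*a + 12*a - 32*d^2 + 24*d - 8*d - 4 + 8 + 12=8*a - 32*d^2 + d*(16*a + 16) + 16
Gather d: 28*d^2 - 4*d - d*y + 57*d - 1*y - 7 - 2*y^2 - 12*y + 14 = 28*d^2 + d*(53 - y) - 2*y^2 - 13*y + 7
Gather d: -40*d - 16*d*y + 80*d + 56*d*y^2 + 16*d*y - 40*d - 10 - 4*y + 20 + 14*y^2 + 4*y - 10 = 56*d*y^2 + 14*y^2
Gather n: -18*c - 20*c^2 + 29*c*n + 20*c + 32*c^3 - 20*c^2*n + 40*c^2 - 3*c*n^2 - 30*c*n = 32*c^3 + 20*c^2 - 3*c*n^2 + 2*c + n*(-20*c^2 - c)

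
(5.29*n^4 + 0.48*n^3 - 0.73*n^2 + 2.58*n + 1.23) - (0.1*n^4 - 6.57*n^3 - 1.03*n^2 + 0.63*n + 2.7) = 5.19*n^4 + 7.05*n^3 + 0.3*n^2 + 1.95*n - 1.47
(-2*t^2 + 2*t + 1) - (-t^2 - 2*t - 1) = -t^2 + 4*t + 2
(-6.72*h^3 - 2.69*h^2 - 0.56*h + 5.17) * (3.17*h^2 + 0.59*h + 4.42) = -21.3024*h^5 - 12.4921*h^4 - 33.0647*h^3 + 4.1687*h^2 + 0.5751*h + 22.8514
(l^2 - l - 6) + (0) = l^2 - l - 6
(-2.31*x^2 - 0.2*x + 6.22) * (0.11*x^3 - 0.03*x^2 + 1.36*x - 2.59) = -0.2541*x^5 + 0.0473*x^4 - 2.4514*x^3 + 5.5243*x^2 + 8.9772*x - 16.1098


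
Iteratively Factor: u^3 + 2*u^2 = (u + 2)*(u^2) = u*(u + 2)*(u)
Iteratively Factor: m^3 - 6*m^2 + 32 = (m - 4)*(m^2 - 2*m - 8) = (m - 4)*(m + 2)*(m - 4)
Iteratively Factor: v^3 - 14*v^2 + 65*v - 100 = (v - 5)*(v^2 - 9*v + 20) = (v - 5)^2*(v - 4)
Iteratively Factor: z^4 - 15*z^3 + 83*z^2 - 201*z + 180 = (z - 3)*(z^3 - 12*z^2 + 47*z - 60) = (z - 5)*(z - 3)*(z^2 - 7*z + 12) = (z - 5)*(z - 4)*(z - 3)*(z - 3)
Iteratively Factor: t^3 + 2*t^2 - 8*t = (t - 2)*(t^2 + 4*t) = (t - 2)*(t + 4)*(t)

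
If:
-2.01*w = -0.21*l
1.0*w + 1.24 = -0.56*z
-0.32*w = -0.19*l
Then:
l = 0.00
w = 0.00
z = -2.21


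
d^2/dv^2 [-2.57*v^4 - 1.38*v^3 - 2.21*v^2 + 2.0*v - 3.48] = -30.84*v^2 - 8.28*v - 4.42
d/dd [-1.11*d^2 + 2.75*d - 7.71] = 2.75 - 2.22*d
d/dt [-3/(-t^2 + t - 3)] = 3*(1 - 2*t)/(t^2 - t + 3)^2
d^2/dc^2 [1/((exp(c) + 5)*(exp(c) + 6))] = (4*exp(3*c) + 33*exp(2*c) + exp(c) - 330)*exp(c)/(exp(6*c) + 33*exp(5*c) + 453*exp(4*c) + 3311*exp(3*c) + 13590*exp(2*c) + 29700*exp(c) + 27000)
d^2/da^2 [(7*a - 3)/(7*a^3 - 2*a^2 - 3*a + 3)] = 2*(1029*a^5 - 1176*a^4 + 511*a^3 - 729*a^2 + 261*a + 18)/(343*a^9 - 294*a^8 - 357*a^7 + 685*a^6 - 99*a^5 - 396*a^4 + 270*a^3 + 27*a^2 - 81*a + 27)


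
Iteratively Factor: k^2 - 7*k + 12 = (k - 3)*(k - 4)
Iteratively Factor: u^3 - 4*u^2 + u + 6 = (u - 3)*(u^2 - u - 2) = (u - 3)*(u + 1)*(u - 2)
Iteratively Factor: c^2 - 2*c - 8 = (c - 4)*(c + 2)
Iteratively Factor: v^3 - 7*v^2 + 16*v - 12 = (v - 3)*(v^2 - 4*v + 4) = (v - 3)*(v - 2)*(v - 2)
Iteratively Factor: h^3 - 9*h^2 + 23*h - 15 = (h - 5)*(h^2 - 4*h + 3) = (h - 5)*(h - 1)*(h - 3)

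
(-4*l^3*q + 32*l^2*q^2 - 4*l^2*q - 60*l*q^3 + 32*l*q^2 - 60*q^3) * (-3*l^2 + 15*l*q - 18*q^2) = 12*l^5*q - 156*l^4*q^2 + 12*l^4*q + 732*l^3*q^3 - 156*l^3*q^2 - 1476*l^2*q^4 + 732*l^2*q^3 + 1080*l*q^5 - 1476*l*q^4 + 1080*q^5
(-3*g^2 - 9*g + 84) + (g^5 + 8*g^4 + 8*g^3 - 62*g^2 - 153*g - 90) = g^5 + 8*g^4 + 8*g^3 - 65*g^2 - 162*g - 6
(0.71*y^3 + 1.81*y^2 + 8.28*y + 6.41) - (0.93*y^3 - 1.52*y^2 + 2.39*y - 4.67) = -0.22*y^3 + 3.33*y^2 + 5.89*y + 11.08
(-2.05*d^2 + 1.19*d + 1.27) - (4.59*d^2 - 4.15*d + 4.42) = -6.64*d^2 + 5.34*d - 3.15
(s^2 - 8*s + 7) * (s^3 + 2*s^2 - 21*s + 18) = s^5 - 6*s^4 - 30*s^3 + 200*s^2 - 291*s + 126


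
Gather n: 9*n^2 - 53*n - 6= 9*n^2 - 53*n - 6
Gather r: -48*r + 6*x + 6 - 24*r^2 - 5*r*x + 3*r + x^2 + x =-24*r^2 + r*(-5*x - 45) + x^2 + 7*x + 6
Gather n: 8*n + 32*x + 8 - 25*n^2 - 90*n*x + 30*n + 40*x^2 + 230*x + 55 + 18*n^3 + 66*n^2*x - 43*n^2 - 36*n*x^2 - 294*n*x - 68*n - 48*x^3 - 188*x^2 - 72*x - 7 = 18*n^3 + n^2*(66*x - 68) + n*(-36*x^2 - 384*x - 30) - 48*x^3 - 148*x^2 + 190*x + 56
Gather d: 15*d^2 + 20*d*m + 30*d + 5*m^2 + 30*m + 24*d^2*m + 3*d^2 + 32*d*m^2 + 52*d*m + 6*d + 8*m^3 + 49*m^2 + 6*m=d^2*(24*m + 18) + d*(32*m^2 + 72*m + 36) + 8*m^3 + 54*m^2 + 36*m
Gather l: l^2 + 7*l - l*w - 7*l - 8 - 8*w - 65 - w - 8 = l^2 - l*w - 9*w - 81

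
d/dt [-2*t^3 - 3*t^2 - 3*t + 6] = -6*t^2 - 6*t - 3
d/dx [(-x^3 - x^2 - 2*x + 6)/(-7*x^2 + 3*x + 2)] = (7*x^4 - 6*x^3 - 23*x^2 + 80*x - 22)/(49*x^4 - 42*x^3 - 19*x^2 + 12*x + 4)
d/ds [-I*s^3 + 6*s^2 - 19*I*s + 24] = -3*I*s^2 + 12*s - 19*I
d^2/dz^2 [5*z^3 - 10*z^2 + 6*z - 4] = 30*z - 20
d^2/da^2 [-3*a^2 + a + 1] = -6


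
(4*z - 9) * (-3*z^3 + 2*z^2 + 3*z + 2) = -12*z^4 + 35*z^3 - 6*z^2 - 19*z - 18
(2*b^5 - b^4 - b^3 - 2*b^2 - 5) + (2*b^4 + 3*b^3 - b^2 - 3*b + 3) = 2*b^5 + b^4 + 2*b^3 - 3*b^2 - 3*b - 2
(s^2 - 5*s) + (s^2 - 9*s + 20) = 2*s^2 - 14*s + 20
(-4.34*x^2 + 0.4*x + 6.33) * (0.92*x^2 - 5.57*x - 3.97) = -3.9928*x^4 + 24.5418*x^3 + 20.8254*x^2 - 36.8461*x - 25.1301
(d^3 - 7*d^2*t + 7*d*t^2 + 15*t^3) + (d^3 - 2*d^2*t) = 2*d^3 - 9*d^2*t + 7*d*t^2 + 15*t^3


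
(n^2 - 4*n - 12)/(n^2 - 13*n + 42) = (n + 2)/(n - 7)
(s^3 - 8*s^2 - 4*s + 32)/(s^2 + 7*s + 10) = (s^2 - 10*s + 16)/(s + 5)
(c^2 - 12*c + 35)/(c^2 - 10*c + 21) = (c - 5)/(c - 3)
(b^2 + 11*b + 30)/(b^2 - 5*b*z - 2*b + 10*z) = (b^2 + 11*b + 30)/(b^2 - 5*b*z - 2*b + 10*z)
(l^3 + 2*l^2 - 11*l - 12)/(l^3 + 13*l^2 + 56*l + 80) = (l^2 - 2*l - 3)/(l^2 + 9*l + 20)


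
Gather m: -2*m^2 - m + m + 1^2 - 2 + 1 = -2*m^2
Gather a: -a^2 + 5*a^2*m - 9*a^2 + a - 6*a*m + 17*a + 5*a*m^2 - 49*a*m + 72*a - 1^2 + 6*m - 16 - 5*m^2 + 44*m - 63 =a^2*(5*m - 10) + a*(5*m^2 - 55*m + 90) - 5*m^2 + 50*m - 80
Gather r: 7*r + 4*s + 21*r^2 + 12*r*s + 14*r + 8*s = 21*r^2 + r*(12*s + 21) + 12*s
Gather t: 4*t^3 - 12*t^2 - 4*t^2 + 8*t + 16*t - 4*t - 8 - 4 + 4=4*t^3 - 16*t^2 + 20*t - 8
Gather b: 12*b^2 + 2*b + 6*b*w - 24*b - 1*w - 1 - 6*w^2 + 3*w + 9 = 12*b^2 + b*(6*w - 22) - 6*w^2 + 2*w + 8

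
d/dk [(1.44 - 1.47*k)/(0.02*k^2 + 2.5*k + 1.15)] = (0.0294*k^2 - 0.0575999999999999*k - 5.2905)/(0.0004*k^4 + 0.1*k^3 + 6.296*k^2 + 5.75*k + 1.3225)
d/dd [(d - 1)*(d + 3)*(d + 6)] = 3*d^2 + 16*d + 9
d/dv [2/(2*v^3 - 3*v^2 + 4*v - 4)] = 4*(-3*v^2 + 3*v - 2)/(2*v^3 - 3*v^2 + 4*v - 4)^2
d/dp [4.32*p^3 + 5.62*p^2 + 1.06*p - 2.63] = 12.96*p^2 + 11.24*p + 1.06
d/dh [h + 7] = 1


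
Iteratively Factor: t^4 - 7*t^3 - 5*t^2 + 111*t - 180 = (t - 3)*(t^3 - 4*t^2 - 17*t + 60) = (t - 5)*(t - 3)*(t^2 + t - 12) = (t - 5)*(t - 3)^2*(t + 4)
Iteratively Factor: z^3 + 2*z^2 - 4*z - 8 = (z - 2)*(z^2 + 4*z + 4) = (z - 2)*(z + 2)*(z + 2)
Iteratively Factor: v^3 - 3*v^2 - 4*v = (v)*(v^2 - 3*v - 4) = v*(v - 4)*(v + 1)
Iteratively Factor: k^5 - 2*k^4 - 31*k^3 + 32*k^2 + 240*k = (k)*(k^4 - 2*k^3 - 31*k^2 + 32*k + 240) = k*(k + 3)*(k^3 - 5*k^2 - 16*k + 80) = k*(k - 5)*(k + 3)*(k^2 - 16) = k*(k - 5)*(k - 4)*(k + 3)*(k + 4)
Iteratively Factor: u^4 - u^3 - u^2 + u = (u - 1)*(u^3 - u) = (u - 1)^2*(u^2 + u) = u*(u - 1)^2*(u + 1)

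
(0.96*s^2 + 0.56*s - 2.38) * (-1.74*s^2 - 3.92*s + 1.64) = -1.6704*s^4 - 4.7376*s^3 + 3.5204*s^2 + 10.248*s - 3.9032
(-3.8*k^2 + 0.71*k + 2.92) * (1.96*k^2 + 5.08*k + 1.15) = -7.448*k^4 - 17.9124*k^3 + 4.96*k^2 + 15.6501*k + 3.358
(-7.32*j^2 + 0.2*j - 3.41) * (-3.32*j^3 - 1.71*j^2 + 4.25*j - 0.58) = 24.3024*j^5 + 11.8532*j^4 - 20.1308*j^3 + 10.9267*j^2 - 14.6085*j + 1.9778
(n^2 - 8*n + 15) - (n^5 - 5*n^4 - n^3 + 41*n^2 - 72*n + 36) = -n^5 + 5*n^4 + n^3 - 40*n^2 + 64*n - 21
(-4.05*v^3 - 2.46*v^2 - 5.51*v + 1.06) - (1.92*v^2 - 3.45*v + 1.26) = -4.05*v^3 - 4.38*v^2 - 2.06*v - 0.2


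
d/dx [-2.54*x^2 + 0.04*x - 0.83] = 0.04 - 5.08*x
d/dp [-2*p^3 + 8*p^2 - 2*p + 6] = -6*p^2 + 16*p - 2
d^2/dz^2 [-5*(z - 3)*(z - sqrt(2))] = -10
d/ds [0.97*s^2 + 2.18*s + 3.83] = 1.94*s + 2.18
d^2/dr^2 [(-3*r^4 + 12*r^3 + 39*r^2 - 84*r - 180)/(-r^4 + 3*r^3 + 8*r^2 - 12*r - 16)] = 6*(-r^6 - 9*r^5 + 183*r^4 - 903*r^3 + 1806*r^2 - 1548*r + 952)/(r^9 - 15*r^8 + 81*r^7 - 161*r^6 - 78*r^5 + 636*r^4 - 280*r^3 - 864*r^2 + 384*r + 512)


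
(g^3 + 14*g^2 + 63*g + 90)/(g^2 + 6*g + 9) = (g^2 + 11*g + 30)/(g + 3)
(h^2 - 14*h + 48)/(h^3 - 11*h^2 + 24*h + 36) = (h - 8)/(h^2 - 5*h - 6)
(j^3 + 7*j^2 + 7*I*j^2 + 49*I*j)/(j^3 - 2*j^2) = (j^2 + 7*j*(1 + I) + 49*I)/(j*(j - 2))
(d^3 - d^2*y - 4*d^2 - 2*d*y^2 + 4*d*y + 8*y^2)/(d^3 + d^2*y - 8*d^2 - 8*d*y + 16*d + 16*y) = (d - 2*y)/(d - 4)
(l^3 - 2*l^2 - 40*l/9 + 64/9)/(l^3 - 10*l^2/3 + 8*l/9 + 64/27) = 3*(l + 2)/(3*l + 2)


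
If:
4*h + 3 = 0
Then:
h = -3/4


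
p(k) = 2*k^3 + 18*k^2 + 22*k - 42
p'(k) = 6*k^2 + 36*k + 22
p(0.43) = -29.05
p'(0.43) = 38.59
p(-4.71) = 44.72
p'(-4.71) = -14.46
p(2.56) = 165.84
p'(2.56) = 153.48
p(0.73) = -15.57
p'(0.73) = 51.48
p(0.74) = -15.05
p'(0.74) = 51.93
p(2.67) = 183.13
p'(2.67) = 160.89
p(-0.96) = -48.30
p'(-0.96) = -7.03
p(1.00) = 0.00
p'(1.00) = 64.00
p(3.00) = 240.00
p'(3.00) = 184.00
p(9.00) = 3072.00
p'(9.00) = 832.00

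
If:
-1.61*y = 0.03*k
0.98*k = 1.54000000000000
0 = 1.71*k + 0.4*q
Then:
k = 1.57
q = -6.72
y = -0.03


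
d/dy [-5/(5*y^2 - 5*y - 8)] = 25*(2*y - 1)/(-5*y^2 + 5*y + 8)^2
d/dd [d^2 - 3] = 2*d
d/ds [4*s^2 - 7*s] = 8*s - 7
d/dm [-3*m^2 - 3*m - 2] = -6*m - 3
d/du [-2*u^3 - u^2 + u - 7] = -6*u^2 - 2*u + 1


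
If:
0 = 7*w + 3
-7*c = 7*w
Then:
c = 3/7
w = -3/7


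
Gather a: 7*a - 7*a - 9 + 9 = 0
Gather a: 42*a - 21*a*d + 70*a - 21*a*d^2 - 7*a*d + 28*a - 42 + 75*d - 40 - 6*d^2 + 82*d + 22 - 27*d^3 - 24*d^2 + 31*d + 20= a*(-21*d^2 - 28*d + 140) - 27*d^3 - 30*d^2 + 188*d - 40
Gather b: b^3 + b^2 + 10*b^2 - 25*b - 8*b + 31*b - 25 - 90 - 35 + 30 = b^3 + 11*b^2 - 2*b - 120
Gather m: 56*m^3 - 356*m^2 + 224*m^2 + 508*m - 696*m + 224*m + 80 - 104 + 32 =56*m^3 - 132*m^2 + 36*m + 8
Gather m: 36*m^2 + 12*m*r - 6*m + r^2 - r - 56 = 36*m^2 + m*(12*r - 6) + r^2 - r - 56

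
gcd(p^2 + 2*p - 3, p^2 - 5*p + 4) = p - 1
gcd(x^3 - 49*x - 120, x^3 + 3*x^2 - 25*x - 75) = x^2 + 8*x + 15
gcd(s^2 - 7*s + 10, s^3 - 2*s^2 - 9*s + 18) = s - 2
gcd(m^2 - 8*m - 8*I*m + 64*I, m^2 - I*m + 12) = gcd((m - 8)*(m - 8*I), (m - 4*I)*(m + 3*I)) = 1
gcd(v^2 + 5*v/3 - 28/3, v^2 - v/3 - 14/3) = v - 7/3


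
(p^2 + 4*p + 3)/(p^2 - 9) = (p + 1)/(p - 3)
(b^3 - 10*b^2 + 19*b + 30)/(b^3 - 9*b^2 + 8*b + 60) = (b + 1)/(b + 2)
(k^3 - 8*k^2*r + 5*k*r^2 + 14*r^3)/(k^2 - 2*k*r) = k - 6*r - 7*r^2/k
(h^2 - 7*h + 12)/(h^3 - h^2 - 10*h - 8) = (h - 3)/(h^2 + 3*h + 2)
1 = 1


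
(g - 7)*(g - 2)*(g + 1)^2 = g^4 - 7*g^3 - 3*g^2 + 19*g + 14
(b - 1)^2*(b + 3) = b^3 + b^2 - 5*b + 3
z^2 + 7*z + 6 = (z + 1)*(z + 6)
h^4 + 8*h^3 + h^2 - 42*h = h*(h - 2)*(h + 3)*(h + 7)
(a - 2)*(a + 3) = a^2 + a - 6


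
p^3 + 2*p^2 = p^2*(p + 2)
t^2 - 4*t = t*(t - 4)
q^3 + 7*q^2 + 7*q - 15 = (q - 1)*(q + 3)*(q + 5)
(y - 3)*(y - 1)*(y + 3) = y^3 - y^2 - 9*y + 9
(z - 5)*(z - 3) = z^2 - 8*z + 15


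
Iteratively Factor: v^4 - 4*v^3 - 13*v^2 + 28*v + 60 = (v + 2)*(v^3 - 6*v^2 - v + 30) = (v - 5)*(v + 2)*(v^2 - v - 6) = (v - 5)*(v + 2)^2*(v - 3)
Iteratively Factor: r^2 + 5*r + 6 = (r + 2)*(r + 3)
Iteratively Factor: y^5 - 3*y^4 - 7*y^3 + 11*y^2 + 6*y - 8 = (y + 1)*(y^4 - 4*y^3 - 3*y^2 + 14*y - 8) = (y - 1)*(y + 1)*(y^3 - 3*y^2 - 6*y + 8) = (y - 1)*(y + 1)*(y + 2)*(y^2 - 5*y + 4) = (y - 4)*(y - 1)*(y + 1)*(y + 2)*(y - 1)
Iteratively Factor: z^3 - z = (z)*(z^2 - 1) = z*(z - 1)*(z + 1)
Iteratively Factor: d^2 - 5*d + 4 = (d - 4)*(d - 1)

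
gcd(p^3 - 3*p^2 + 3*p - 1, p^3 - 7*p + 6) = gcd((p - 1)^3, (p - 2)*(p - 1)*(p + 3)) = p - 1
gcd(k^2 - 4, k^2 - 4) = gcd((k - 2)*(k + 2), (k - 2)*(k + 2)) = k^2 - 4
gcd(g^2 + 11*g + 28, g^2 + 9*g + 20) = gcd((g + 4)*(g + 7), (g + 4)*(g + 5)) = g + 4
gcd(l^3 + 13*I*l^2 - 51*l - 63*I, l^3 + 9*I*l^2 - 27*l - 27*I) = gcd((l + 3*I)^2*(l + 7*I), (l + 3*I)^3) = l^2 + 6*I*l - 9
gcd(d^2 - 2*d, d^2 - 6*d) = d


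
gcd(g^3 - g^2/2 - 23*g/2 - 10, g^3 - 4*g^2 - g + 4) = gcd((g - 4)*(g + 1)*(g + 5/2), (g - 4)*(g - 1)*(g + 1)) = g^2 - 3*g - 4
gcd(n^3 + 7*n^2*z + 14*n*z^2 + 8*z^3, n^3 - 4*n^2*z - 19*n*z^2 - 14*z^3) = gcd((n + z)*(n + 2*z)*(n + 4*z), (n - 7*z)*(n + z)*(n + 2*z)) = n^2 + 3*n*z + 2*z^2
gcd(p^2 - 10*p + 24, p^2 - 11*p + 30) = p - 6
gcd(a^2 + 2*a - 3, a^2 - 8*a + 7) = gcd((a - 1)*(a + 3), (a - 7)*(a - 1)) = a - 1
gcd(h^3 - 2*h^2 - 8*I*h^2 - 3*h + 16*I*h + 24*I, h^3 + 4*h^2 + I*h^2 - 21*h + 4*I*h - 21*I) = h - 3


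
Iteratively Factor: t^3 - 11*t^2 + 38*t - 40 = (t - 4)*(t^2 - 7*t + 10) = (t - 5)*(t - 4)*(t - 2)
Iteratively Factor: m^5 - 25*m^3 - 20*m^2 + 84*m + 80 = (m + 4)*(m^4 - 4*m^3 - 9*m^2 + 16*m + 20) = (m - 5)*(m + 4)*(m^3 + m^2 - 4*m - 4) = (m - 5)*(m - 2)*(m + 4)*(m^2 + 3*m + 2) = (m - 5)*(m - 2)*(m + 1)*(m + 4)*(m + 2)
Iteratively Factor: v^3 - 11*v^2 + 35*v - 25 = (v - 5)*(v^2 - 6*v + 5) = (v - 5)*(v - 1)*(v - 5)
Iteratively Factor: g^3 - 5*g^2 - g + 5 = (g + 1)*(g^2 - 6*g + 5) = (g - 5)*(g + 1)*(g - 1)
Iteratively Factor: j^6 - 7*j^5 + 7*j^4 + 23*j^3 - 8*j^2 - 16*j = (j + 1)*(j^5 - 8*j^4 + 15*j^3 + 8*j^2 - 16*j) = (j - 1)*(j + 1)*(j^4 - 7*j^3 + 8*j^2 + 16*j) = (j - 1)*(j + 1)^2*(j^3 - 8*j^2 + 16*j) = j*(j - 1)*(j + 1)^2*(j^2 - 8*j + 16) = j*(j - 4)*(j - 1)*(j + 1)^2*(j - 4)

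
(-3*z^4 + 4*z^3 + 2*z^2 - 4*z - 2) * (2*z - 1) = -6*z^5 + 11*z^4 - 10*z^2 + 2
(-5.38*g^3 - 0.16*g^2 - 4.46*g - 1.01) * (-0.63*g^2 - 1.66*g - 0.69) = 3.3894*g^5 + 9.0316*g^4 + 6.7876*g^3 + 8.1503*g^2 + 4.754*g + 0.6969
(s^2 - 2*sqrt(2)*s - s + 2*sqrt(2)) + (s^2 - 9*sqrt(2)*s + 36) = 2*s^2 - 11*sqrt(2)*s - s + 2*sqrt(2) + 36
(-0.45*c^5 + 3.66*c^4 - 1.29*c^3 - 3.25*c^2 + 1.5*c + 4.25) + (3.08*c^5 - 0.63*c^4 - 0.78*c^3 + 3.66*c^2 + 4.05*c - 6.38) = 2.63*c^5 + 3.03*c^4 - 2.07*c^3 + 0.41*c^2 + 5.55*c - 2.13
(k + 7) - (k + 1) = 6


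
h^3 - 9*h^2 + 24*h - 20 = (h - 5)*(h - 2)^2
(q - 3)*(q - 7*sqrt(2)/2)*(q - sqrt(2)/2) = q^3 - 4*sqrt(2)*q^2 - 3*q^2 + 7*q/2 + 12*sqrt(2)*q - 21/2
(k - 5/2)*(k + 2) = k^2 - k/2 - 5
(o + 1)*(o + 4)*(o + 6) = o^3 + 11*o^2 + 34*o + 24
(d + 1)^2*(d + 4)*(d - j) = d^4 - d^3*j + 6*d^3 - 6*d^2*j + 9*d^2 - 9*d*j + 4*d - 4*j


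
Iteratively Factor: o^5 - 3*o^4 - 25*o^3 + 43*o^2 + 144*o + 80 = (o - 4)*(o^4 + o^3 - 21*o^2 - 41*o - 20) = (o - 4)*(o + 1)*(o^3 - 21*o - 20) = (o - 4)*(o + 1)^2*(o^2 - o - 20) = (o - 5)*(o - 4)*(o + 1)^2*(o + 4)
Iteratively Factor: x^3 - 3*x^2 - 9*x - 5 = (x + 1)*(x^2 - 4*x - 5) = (x + 1)^2*(x - 5)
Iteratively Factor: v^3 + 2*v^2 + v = (v + 1)*(v^2 + v) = v*(v + 1)*(v + 1)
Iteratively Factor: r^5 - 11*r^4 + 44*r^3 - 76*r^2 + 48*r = (r - 4)*(r^4 - 7*r^3 + 16*r^2 - 12*r) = (r - 4)*(r - 2)*(r^3 - 5*r^2 + 6*r) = r*(r - 4)*(r - 2)*(r^2 - 5*r + 6) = r*(r - 4)*(r - 3)*(r - 2)*(r - 2)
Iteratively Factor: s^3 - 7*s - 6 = (s - 3)*(s^2 + 3*s + 2) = (s - 3)*(s + 1)*(s + 2)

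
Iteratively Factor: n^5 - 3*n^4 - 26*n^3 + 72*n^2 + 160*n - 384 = (n + 4)*(n^4 - 7*n^3 + 2*n^2 + 64*n - 96) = (n - 2)*(n + 4)*(n^3 - 5*n^2 - 8*n + 48) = (n - 4)*(n - 2)*(n + 4)*(n^2 - n - 12) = (n - 4)*(n - 2)*(n + 3)*(n + 4)*(n - 4)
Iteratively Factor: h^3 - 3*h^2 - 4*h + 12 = (h - 2)*(h^2 - h - 6) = (h - 2)*(h + 2)*(h - 3)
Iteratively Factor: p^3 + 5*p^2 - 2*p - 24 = (p + 4)*(p^2 + p - 6) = (p - 2)*(p + 4)*(p + 3)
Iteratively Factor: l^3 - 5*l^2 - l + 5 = (l + 1)*(l^2 - 6*l + 5) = (l - 5)*(l + 1)*(l - 1)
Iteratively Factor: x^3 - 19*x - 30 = (x - 5)*(x^2 + 5*x + 6) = (x - 5)*(x + 3)*(x + 2)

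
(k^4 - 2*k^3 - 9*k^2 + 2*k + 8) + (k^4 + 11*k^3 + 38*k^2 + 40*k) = 2*k^4 + 9*k^3 + 29*k^2 + 42*k + 8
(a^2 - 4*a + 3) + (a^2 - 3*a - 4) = 2*a^2 - 7*a - 1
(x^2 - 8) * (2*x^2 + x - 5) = 2*x^4 + x^3 - 21*x^2 - 8*x + 40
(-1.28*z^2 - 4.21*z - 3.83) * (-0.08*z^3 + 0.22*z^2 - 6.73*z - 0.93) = 0.1024*z^5 + 0.0552*z^4 + 7.9946*z^3 + 28.6811*z^2 + 29.6912*z + 3.5619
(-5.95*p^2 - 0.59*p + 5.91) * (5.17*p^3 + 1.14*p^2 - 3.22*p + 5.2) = -30.7615*p^5 - 9.8333*p^4 + 49.0411*p^3 - 22.3028*p^2 - 22.0982*p + 30.732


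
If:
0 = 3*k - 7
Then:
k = 7/3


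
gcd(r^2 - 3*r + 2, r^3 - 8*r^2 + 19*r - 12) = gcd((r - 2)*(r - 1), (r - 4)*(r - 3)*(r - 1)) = r - 1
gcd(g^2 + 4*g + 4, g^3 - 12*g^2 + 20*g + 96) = g + 2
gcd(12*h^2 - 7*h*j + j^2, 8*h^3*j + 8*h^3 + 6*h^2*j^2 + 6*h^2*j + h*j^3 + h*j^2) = 1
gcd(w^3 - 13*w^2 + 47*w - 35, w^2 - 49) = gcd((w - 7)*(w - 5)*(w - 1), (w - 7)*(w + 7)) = w - 7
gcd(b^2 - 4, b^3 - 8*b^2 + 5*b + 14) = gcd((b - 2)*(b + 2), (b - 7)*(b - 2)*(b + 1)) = b - 2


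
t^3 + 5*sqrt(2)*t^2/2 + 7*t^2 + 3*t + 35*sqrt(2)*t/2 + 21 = (t + 7)*(t + sqrt(2))*(t + 3*sqrt(2)/2)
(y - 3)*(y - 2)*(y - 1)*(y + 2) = y^4 - 4*y^3 - y^2 + 16*y - 12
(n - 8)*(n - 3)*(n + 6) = n^3 - 5*n^2 - 42*n + 144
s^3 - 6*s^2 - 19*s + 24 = (s - 8)*(s - 1)*(s + 3)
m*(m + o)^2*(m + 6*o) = m^4 + 8*m^3*o + 13*m^2*o^2 + 6*m*o^3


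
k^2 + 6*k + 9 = (k + 3)^2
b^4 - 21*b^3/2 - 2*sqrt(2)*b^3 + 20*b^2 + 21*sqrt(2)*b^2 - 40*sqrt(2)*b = b*(b - 8)*(b - 5/2)*(b - 2*sqrt(2))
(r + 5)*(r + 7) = r^2 + 12*r + 35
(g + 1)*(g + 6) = g^2 + 7*g + 6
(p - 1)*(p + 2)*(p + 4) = p^3 + 5*p^2 + 2*p - 8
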